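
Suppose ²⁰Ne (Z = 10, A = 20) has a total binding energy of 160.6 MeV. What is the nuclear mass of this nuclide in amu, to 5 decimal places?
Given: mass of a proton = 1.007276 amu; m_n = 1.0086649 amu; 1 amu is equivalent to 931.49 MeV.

Mass defect = 160.6 MeV / (931.49 MeV/amu) = 0.1724119 amu
Constituent mass = 10(1.007276) + 10(1.0086649) = 20.1594090 amu
Nuclear mass = 20.1594090 − 0.1724119 = 19.9869971 amu ≈ 19.98700 amu (to 5 decimal places)

19.98700 amu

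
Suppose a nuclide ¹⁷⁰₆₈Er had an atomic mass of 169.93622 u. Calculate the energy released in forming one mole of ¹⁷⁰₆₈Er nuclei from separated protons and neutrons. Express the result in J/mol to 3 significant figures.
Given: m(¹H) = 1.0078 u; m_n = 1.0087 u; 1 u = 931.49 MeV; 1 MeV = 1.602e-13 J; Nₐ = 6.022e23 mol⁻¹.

1.33e+14 J/mol

With 68 protons and 102 neutrons (A = 170):
Mass of separated nucleons = 68(1.0078) + 102(1.0087) = 68.5304 + 102.8874 = 171.4178 u
The mass defect is 171.4178 − 169.93622 = 1.48158 u.
Binding energy = Δm·c² = 1.48158 × 931.49 MeV/u = 1380.08 MeV
Per nucleus in joules: 1380.08 MeV × 1.602e-13 J/MeV = 2.2109e-10 J
Per mole: 2.2109e-10 J × 6.022e23 mol⁻¹ = 1.3314e+14 J/mol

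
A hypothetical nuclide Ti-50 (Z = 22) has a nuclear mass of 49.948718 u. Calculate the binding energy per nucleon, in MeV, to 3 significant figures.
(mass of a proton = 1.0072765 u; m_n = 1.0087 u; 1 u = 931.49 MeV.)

With 22 protons and 28 neutrons (A = 50):
Mass of separated nucleons = 22(1.0072765) + 28(1.0087) = 22.1600830 + 28.2436 = 50.4036830 u
Mass defect Δm = 50.4036830 − 49.948718 = 0.4549650 u
Converting to energy: 0.4549650 u × 931.49 MeV/u = 423.795 MeV
Dividing by A = 50 gives 8.476 MeV per nucleon.

8.48 MeV/nucleon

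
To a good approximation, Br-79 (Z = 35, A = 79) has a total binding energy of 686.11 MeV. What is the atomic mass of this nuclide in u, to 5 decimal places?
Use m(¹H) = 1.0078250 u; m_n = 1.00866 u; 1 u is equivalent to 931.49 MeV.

78.91834 u

Mass defect = 686.11 MeV / (931.49 MeV/u) = 0.7365726 u
Constituent mass = 35(1.0078250) + 44(1.00866) = 79.6549150 u
Atomic mass = 79.6549150 − 0.7365726 = 78.9183424 u ≈ 78.91834 u (to 5 decimal places)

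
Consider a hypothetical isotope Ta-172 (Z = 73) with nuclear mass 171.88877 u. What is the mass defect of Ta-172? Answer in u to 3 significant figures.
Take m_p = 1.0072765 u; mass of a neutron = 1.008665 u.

The nucleus contains 73 protons and 172 − 73 = 99 neutrons.
Total constituent mass: 73 × 1.0072765 + 99 × 1.008665 = 173.3890195 u
Δm = 173.3890195 − 171.88877 = 1.5002495 u

1.50 u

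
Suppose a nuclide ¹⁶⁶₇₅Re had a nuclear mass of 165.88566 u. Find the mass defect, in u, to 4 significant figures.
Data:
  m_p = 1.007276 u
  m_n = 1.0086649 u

The nucleus contains 75 protons and 166 − 75 = 91 neutrons.
Mass of separated nucleons = 75(1.007276) + 91(1.0086649) = 75.545700 + 91.7885059 = 167.3342059 u
Mass defect Δm = 167.3342059 − 165.88566 = 1.4485459 u

1.449 u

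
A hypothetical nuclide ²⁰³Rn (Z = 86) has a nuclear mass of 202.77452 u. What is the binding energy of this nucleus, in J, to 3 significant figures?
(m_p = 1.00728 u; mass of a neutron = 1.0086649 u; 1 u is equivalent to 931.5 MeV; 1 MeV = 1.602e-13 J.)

2.78e-10 J

Mass of separated nucleons = 86(1.00728) + 117(1.0086649) = 86.62608 + 118.0137933 = 204.6398733 u
Δm = 204.6398733 − 202.77452 = 1.8653533 u
E_B = 1.8653533 × 931.5 = 1737.58 MeV
In joules: 1737.58 MeV × 1.602e-13 J/MeV = 2.7836e-10 J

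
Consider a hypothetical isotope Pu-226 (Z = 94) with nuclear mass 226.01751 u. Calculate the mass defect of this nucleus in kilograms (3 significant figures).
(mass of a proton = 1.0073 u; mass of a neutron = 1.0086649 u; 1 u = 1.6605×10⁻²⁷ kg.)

The nucleus contains 94 protons and 226 − 94 = 132 neutrons.
Total constituent mass: 94 × 1.0073 + 132 × 1.0086649 = 227.8299668 u
Δm = 227.8299668 − 226.01751 = 1.8124568 u
In SI units: 1.8124568 u × 1.6605×10⁻²⁷ kg/u = 3.0096e-27 kg

3.01e-27 kg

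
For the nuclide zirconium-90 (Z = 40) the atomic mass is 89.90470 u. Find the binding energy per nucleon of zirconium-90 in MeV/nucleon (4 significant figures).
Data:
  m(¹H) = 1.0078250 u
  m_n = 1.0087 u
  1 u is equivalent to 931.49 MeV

Σm = 40·m(¹H) + 50·m_n = 40.3130000 + 50.4350 = 90.7480000 u
Δm = 90.7480000 − 89.90470 = 0.8433000 u
Binding energy = Δm·c² = 0.8433000 × 931.49 MeV/u = 785.526 MeV
BE/A = 785.526 MeV / 90 = 8.728 MeV/nucleon

8.728 MeV/nucleon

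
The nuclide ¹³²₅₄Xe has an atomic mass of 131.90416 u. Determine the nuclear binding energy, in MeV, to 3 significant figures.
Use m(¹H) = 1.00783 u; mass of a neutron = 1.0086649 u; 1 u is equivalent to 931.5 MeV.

Σm = 54·m(¹H) + 78·m_n = 54.42282 + 78.6758622 = 133.0986822 u
The mass defect is 133.0986822 − 131.90416 = 1.1945222 u.
Binding energy = Δm·c² = 1.1945222 × 931.5 MeV/u = 1112.70 MeV

1110 MeV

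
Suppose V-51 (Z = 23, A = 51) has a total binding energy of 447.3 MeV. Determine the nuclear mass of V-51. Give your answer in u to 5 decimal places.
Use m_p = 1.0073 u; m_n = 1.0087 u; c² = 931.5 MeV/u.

50.93131 u

Mass defect = 447.3 MeV / (931.5 MeV/u) = 0.4801932 u
Constituent mass = 23(1.0073) + 28(1.0087) = 51.4115 u
Nuclear mass = 51.4115 − 0.4801932 = 50.9313068 u ≈ 50.93131 u (to 5 decimal places)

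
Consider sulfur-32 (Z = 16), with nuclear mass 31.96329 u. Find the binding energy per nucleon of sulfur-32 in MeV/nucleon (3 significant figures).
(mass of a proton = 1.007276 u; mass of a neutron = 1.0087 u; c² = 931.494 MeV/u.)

Z = 16, so N = A − Z = 32 − 16 = 16.
Σm = 16·m_p + 16·m_n = 16.116416 + 16.1392 = 32.255616 u
Mass defect Δm = 32.255616 − 31.96329 = 0.292326 u
E_B = 0.292326 × 931.494 = 272.300 MeV
BE/A = 272.300 MeV / 32 = 8.509 MeV/nucleon

8.51 MeV/nucleon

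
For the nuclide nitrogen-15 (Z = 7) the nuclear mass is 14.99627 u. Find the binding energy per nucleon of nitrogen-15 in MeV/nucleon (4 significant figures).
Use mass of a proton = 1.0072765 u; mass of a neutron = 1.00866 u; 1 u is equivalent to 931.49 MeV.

Z = 7, so N = A − Z = 15 − 7 = 8.
Σm = 7·m_p + 8·m_n = 7.0509355 + 8.06928 = 15.1202155 u
The mass defect is 15.1202155 − 14.99627 = 0.1239455 u.
Binding energy = Δm·c² = 0.1239455 × 931.49 MeV/u = 115.454 MeV
Dividing by A = 15 gives 7.697 MeV per nucleon.

7.697 MeV/nucleon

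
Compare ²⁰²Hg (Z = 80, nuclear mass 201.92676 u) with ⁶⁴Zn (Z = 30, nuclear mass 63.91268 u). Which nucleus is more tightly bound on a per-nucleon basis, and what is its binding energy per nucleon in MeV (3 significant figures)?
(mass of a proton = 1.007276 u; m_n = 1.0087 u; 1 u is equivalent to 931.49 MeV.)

²⁰²Hg: Σm = 80(1.007276) + 122(1.0087) = 203.643480 u; Δm = 1.716720 u; E_B = 1599.1 MeV; E_B/A = 7.916 MeV
⁶⁴Zn: Σm = 30(1.007276) + 34(1.0087) = 64.514080 u; Δm = 0.601400 u; E_B = 560.20 MeV; E_B/A = 8.753 MeV
⁶⁴Zn has the higher binding energy per nucleon, so it is the more tightly bound nucleus.

⁶⁴Zn; 8.75 MeV/nucleon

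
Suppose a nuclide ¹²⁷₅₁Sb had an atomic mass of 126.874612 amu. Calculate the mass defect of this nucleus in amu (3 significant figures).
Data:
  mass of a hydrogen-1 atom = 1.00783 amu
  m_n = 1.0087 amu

1.19 amu

The nucleus contains 51 protons and 127 − 51 = 76 neutrons.
Total constituent mass: 51 × 1.00783 + 76 × 1.0087 = 128.06053 amu
Mass defect Δm = 128.06053 − 126.874612 = 1.185918 amu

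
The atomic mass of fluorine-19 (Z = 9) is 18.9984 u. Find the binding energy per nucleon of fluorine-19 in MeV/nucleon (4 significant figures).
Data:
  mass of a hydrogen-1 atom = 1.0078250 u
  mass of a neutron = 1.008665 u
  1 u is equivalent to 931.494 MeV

7.779 MeV/nucleon

Z = 9, so N = A − Z = 19 − 9 = 10.
Σm = 9·m(¹H) + 10·m_n = 9.0704250 + 10.086650 = 19.1570750 u
The mass defect is 19.1570750 − 18.9984 = 0.1586750 u.
E_B = 0.1586750 × 931.494 = 147.805 MeV
BE/A = 147.805 MeV / 19 = 7.779 MeV/nucleon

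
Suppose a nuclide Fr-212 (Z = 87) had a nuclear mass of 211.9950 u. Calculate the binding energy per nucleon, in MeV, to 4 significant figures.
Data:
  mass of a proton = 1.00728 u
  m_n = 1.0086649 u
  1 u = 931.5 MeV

7.564 MeV/nucleon

The nucleus contains 87 protons and 212 − 87 = 125 neutrons.
Σm = 87·m_p + 125·m_n = 87.63336 + 126.0831125 = 213.7164725 u
Mass defect Δm = 213.7164725 − 211.9950 = 1.7214725 u
Converting to energy: 1.7214725 u × 931.5 MeV/u = 1603.55 MeV
Dividing by A = 212 gives 7.564 MeV per nucleon.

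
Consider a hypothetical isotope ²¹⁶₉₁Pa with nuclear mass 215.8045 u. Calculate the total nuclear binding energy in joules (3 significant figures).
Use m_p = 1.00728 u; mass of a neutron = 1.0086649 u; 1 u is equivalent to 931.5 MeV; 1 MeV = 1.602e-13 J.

Z = 91, so N = A − Z = 216 − 91 = 125.
Total constituent mass: 91 × 1.00728 + 125 × 1.0086649 = 217.7455925 u
Δm = 217.7455925 − 215.8045 = 1.9410925 u
E_B = 1.9410925 × 931.5 = 1808.13 MeV
In joules: 1808.13 MeV × 1.602e-13 J/MeV = 2.8966e-10 J

2.90e-10 J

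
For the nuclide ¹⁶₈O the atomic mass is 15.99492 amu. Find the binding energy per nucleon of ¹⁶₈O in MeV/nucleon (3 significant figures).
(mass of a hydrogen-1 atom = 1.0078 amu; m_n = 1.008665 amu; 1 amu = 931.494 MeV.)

7.96 MeV/nucleon

With 8 protons and 8 neutrons (A = 16):
Mass of separated nucleons = 8(1.0078) + 8(1.008665) = 8.0624 + 8.069320 = 16.131720 amu
Mass defect Δm = 16.131720 − 15.99492 = 0.136800 amu
Binding energy = Δm·c² = 0.136800 × 931.494 MeV/amu = 127.428 MeV
Dividing by A = 16 gives 7.964 MeV per nucleon.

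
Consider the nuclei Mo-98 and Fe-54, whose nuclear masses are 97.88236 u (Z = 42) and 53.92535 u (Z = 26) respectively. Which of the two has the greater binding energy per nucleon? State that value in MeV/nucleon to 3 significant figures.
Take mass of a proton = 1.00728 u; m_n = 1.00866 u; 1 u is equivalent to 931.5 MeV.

Mo-98: Σm = 42(1.00728) + 56(1.00866) = 98.79072 u; Δm = 0.90836 u; E_B = 846.14 MeV; E_B/A = 8.634 MeV
Fe-54: Σm = 26(1.00728) + 28(1.00866) = 54.43176 u; Δm = 0.50641 u; E_B = 471.72 MeV; E_B/A = 8.736 MeV
Fe-54 has the higher binding energy per nucleon, so it is the more tightly bound nucleus.

Fe-54; 8.74 MeV/nucleon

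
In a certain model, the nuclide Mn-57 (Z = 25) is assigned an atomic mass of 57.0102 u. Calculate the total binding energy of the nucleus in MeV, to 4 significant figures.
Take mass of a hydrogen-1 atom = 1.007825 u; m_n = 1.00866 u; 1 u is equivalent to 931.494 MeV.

430.9 MeV

With 25 protons and 32 neutrons (A = 57):
Σm = 25·m(¹H) + 32·m_n = 25.195625 + 32.27712 = 57.472745 u
The mass defect is 57.472745 − 57.0102 = 0.462545 u.
E_B = 0.462545 × 931.494 = 430.858 MeV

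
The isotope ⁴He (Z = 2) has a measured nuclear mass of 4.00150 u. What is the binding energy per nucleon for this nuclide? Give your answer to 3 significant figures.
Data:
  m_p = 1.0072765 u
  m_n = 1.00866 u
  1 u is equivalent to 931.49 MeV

7.07 MeV/nucleon

Mass of separated nucleons = 2(1.0072765) + 2(1.00866) = 2.0145530 + 2.01732 = 4.0318730 u
Mass defect Δm = 4.0318730 − 4.00150 = 0.0303730 u
Converting to energy: 0.0303730 u × 931.49 MeV/u = 28.2921 MeV
BE/A = 28.2921 MeV / 4 = 7.073 MeV/nucleon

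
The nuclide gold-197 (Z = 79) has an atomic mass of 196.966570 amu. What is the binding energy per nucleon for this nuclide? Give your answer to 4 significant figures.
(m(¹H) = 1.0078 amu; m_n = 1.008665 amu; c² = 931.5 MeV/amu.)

7.906 MeV/nucleon

Z = 79, so N = A − Z = 197 − 79 = 118.
Total constituent mass: 79 × 1.0078 + 118 × 1.008665 = 198.638670 amu
Δm = 198.638670 − 196.966570 = 1.672100 amu
Binding energy = Δm·c² = 1.672100 × 931.5 MeV/amu = 1557.56 MeV
BE/A = 1557.56 MeV / 197 = 7.906 MeV/nucleon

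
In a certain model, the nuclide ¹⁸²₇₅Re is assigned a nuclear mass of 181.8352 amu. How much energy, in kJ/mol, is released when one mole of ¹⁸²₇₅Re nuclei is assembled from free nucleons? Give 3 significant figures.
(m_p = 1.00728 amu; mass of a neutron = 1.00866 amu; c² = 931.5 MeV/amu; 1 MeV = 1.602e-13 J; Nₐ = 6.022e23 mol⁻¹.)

1.47e+11 kJ/mol

Total constituent mass: 75 × 1.00728 + 107 × 1.00866 = 183.47262 amu
Mass defect Δm = 183.47262 − 181.8352 = 1.63742 amu
Converting to energy: 1.63742 amu × 931.5 MeV/amu = 1525.26 MeV
Per nucleus in joules: 1525.26 MeV × 1.602e-13 J/MeV = 2.4435e-10 J
Per mole: 2.4435e-10 J × 6.022e23 mol⁻¹ = 1.4715e+14 J/mol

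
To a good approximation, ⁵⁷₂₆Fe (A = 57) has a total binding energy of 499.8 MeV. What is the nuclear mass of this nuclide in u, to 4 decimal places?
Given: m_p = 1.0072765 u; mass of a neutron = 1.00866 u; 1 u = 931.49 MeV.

Mass defect = 499.8 MeV / (931.49 MeV/u) = 0.536560 u
Constituent mass = 26(1.0072765) + 31(1.00866) = 57.4576490 u
Nuclear mass = 57.4576490 − 0.536560 = 56.9210890 u ≈ 56.9211 u (to 4 decimal places)

56.9211 u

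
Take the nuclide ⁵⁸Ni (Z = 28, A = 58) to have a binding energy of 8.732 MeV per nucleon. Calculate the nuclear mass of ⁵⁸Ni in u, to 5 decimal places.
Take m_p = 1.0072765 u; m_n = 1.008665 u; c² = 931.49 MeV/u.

Total binding energy = 58 × 8.732 = 506.456 MeV
Mass defect = 506.456 MeV / (931.49 MeV/u) = 0.5437052 u
Constituent mass = 28(1.0072765) + 30(1.008665) = 58.4636920 u
Nuclear mass = 58.4636920 − 0.5437052 = 57.9199868 u ≈ 57.91999 u (to 5 decimal places)

57.91999 u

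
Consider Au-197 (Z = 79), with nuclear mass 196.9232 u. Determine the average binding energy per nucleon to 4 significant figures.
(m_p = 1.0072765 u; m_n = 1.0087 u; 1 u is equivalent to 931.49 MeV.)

Total constituent mass: 79 × 1.0072765 + 118 × 1.0087 = 198.6014435 u
Mass defect Δm = 198.6014435 − 196.9232 = 1.6782435 u
Binding energy = Δm·c² = 1.6782435 × 931.49 MeV/u = 1563.27 MeV
BE/A = 1563.27 MeV / 197 = 7.935 MeV/nucleon

7.935 MeV/nucleon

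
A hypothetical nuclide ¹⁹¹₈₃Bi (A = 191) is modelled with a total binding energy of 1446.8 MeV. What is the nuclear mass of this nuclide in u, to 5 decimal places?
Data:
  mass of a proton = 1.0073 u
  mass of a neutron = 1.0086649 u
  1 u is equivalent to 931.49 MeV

Mass defect = 1446.8 MeV / (931.49 MeV/u) = 1.5532104 u
Constituent mass = 83(1.0073) + 108(1.0086649) = 192.5417092 u
Nuclear mass = 192.5417092 − 1.5532104 = 190.9884988 u ≈ 190.98850 u (to 5 decimal places)

190.98850 u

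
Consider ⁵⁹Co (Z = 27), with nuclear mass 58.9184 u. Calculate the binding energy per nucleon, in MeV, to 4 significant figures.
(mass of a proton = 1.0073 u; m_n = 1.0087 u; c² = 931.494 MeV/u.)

8.796 MeV/nucleon

Z = 27, so N = A − Z = 59 − 27 = 32.
Mass of separated nucleons = 27(1.0073) + 32(1.0087) = 27.1971 + 32.2784 = 59.4755 u
Mass defect Δm = 59.4755 − 58.9184 = 0.5571 u
Converting to energy: 0.5571 u × 931.494 MeV/u = 518.935 MeV
Per nucleon: 518.935 / 59 = 8.796 MeV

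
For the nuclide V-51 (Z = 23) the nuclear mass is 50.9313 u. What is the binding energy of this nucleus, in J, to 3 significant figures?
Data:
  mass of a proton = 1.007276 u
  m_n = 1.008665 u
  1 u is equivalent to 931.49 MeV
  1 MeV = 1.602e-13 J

The nucleus contains 23 protons and 51 − 23 = 28 neutrons.
Mass of separated nucleons = 23(1.007276) + 28(1.008665) = 23.167348 + 28.242620 = 51.409968 u
Δm = 51.409968 − 50.9313 = 0.478668 u
Binding energy = Δm·c² = 0.478668 × 931.49 MeV/u = 445.874 MeV
In joules: 445.874 MeV × 1.602e-13 J/MeV = 7.1429e-11 J

7.14e-11 J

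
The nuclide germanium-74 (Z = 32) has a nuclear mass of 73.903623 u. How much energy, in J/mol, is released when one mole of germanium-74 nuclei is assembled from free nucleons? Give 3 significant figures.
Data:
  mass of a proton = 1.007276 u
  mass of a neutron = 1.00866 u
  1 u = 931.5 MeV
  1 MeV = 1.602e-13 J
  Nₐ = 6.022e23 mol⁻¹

With 32 protons and 42 neutrons (A = 74):
Mass of separated nucleons = 32(1.007276) + 42(1.00866) = 32.232832 + 42.36372 = 74.596552 u
Mass defect Δm = 74.596552 − 73.903623 = 0.692929 u
E_B = 0.692929 × 931.5 = 645.463 MeV
Per nucleus in joules: 645.463 MeV × 1.602e-13 J/MeV = 1.0340e-10 J
Per mole: 1.0340e-10 J × 6.022e23 mol⁻¹ = 6.2267e+13 J/mol

6.23e+13 J/mol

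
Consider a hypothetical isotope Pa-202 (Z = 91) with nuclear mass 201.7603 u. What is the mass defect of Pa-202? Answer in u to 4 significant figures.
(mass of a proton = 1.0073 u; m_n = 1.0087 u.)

1.870 u

With 91 protons and 111 neutrons (A = 202):
Mass of separated nucleons = 91(1.0073) + 111(1.0087) = 91.6643 + 111.9657 = 203.6300 u
The mass defect is 203.6300 − 201.7603 = 1.8697 u.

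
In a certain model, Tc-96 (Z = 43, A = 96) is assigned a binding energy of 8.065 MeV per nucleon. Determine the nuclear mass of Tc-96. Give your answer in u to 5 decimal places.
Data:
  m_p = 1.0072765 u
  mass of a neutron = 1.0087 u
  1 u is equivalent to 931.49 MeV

95.94281 u

Total binding energy = 96 × 8.065 = 774.240 MeV
Mass defect = 774.240 MeV / (931.49 MeV/u) = 0.8311844 u
Constituent mass = 43(1.0072765) + 53(1.0087) = 96.7739895 u
Nuclear mass = 96.7739895 − 0.8311844 = 95.9428051 u ≈ 95.94281 u (to 5 decimal places)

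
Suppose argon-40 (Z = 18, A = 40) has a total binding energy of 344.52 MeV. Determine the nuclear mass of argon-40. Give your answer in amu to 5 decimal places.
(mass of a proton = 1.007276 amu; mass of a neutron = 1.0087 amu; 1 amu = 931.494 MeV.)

Mass defect = 344.52 MeV / (931.494 MeV/amu) = 0.3698575 amu
Constituent mass = 18(1.007276) + 22(1.0087) = 40.322368 amu
Nuclear mass = 40.322368 − 0.3698575 = 39.9525105 amu ≈ 39.95251 amu (to 5 decimal places)

39.95251 amu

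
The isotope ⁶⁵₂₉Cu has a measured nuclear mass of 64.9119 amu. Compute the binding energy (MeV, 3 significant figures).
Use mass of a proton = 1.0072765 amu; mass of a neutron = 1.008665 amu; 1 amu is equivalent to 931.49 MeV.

569 MeV

Z = 29, so N = A − Z = 65 − 29 = 36.
Total constituent mass: 29 × 1.0072765 + 36 × 1.008665 = 65.5229585 amu
Δm = 65.5229585 − 64.9119 = 0.6110585 amu
Binding energy = Δm·c² = 0.6110585 × 931.49 MeV/amu = 569.195 MeV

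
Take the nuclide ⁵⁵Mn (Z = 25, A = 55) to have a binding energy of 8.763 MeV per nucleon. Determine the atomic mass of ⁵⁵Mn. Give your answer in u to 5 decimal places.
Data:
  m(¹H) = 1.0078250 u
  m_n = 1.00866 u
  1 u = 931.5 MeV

54.93802 u

Total binding energy = 55 × 8.763 = 481.965 MeV
Mass defect = 481.965 MeV / (931.5 MeV/u) = 0.5174074 u
Constituent mass = 25(1.0078250) + 30(1.00866) = 55.4554250 u
Atomic mass = 55.4554250 − 0.5174074 = 54.9380176 u ≈ 54.93802 u (to 5 decimal places)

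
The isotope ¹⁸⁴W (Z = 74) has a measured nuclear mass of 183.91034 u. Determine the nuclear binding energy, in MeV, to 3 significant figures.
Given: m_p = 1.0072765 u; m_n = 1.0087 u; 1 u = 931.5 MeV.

With 74 protons and 110 neutrons (A = 184):
Σm = 74·m_p + 110·m_n = 74.5384610 + 110.9570 = 185.4954610 u
The mass defect is 185.4954610 − 183.91034 = 1.5851210 u.
Binding energy = Δm·c² = 1.5851210 × 931.5 MeV/u = 1476.54 MeV

1480 MeV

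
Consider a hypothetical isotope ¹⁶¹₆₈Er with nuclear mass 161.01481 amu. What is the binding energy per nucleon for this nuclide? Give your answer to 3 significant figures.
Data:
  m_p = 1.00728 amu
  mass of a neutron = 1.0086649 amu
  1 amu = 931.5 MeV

With 68 protons and 93 neutrons (A = 161):
Σm = 68·m_p + 93·m_n = 68.49504 + 93.8058357 = 162.3008757 amu
Δm = 162.3008757 − 161.01481 = 1.2860657 amu
E_B = 1.2860657 × 931.5 = 1197.97 MeV
Dividing by A = 161 gives 7.441 MeV per nucleon.

7.44 MeV/nucleon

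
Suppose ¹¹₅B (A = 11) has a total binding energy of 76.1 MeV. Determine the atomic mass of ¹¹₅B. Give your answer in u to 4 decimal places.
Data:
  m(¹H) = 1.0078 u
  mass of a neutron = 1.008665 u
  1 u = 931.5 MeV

11.0093 u

Mass defect = 76.1 MeV / (931.5 MeV/u) = 0.081696 u
Constituent mass = 5(1.0078) + 6(1.008665) = 11.090990 u
Atomic mass = 11.090990 − 0.081696 = 11.009294 u ≈ 11.0093 u (to 4 decimal places)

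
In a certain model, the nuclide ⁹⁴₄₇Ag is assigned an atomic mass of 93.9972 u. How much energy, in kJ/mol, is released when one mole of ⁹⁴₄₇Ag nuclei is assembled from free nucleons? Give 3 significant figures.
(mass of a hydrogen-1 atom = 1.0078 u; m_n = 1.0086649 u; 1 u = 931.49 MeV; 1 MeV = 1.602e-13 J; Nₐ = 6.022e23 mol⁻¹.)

6.98e+10 kJ/mol

Total constituent mass: 47 × 1.0078 + 47 × 1.0086649 = 94.7738503 u
Δm = 94.7738503 − 93.9972 = 0.7766503 u
Binding energy = Δm·c² = 0.7766503 × 931.49 MeV/u = 723.442 MeV
Per nucleus in joules: 723.442 MeV × 1.602e-13 J/MeV = 1.1590e-10 J
Per mole: 1.1590e-10 J × 6.022e23 mol⁻¹ = 6.9795e+13 J/mol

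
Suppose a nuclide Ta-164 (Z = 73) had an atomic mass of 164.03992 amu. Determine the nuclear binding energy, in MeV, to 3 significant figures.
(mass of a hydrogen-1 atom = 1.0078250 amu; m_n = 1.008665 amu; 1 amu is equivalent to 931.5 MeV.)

Z = 73, so N = A − Z = 164 − 73 = 91.
Σm = 73·m(¹H) + 91·m_n = 73.5712250 + 91.788515 = 165.3597400 amu
The mass defect is 165.3597400 − 164.03992 = 1.3198200 amu.
Converting to energy: 1.3198200 amu × 931.5 MeV/amu = 1229.41 MeV

1230 MeV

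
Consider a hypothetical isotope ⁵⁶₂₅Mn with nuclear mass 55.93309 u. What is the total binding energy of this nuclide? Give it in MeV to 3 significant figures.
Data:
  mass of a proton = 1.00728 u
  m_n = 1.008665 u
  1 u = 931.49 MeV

482 MeV

Σm = 25·m_p + 31·m_n = 25.18200 + 31.268615 = 56.450615 u
The mass defect is 56.450615 − 55.93309 = 0.517525 u.
E_B = 0.517525 × 931.49 = 482.069 MeV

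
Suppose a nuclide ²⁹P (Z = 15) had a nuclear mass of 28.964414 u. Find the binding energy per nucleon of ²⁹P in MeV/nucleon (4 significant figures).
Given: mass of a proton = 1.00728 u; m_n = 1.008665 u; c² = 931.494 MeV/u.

8.547 MeV/nucleon

Z = 15, so N = A − Z = 29 − 15 = 14.
Total constituent mass: 15 × 1.00728 + 14 × 1.008665 = 29.230510 u
Mass defect Δm = 29.230510 − 28.964414 = 0.266096 u
Binding energy = Δm·c² = 0.266096 × 931.494 MeV/u = 247.867 MeV
Per nucleon: 247.867 / 29 = 8.547 MeV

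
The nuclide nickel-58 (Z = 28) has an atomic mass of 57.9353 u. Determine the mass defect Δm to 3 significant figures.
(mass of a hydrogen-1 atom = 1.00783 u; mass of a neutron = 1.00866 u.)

Z = 28, so N = A − Z = 58 − 28 = 30.
Mass of separated nucleons = 28(1.00783) + 30(1.00866) = 28.21924 + 30.25980 = 58.47904 u
The mass defect is 58.47904 − 57.9353 = 0.54374 u.

0.544 u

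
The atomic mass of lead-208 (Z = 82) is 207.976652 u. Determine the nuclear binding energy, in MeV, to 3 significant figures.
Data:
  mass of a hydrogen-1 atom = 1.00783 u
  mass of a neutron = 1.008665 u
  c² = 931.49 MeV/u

The nucleus contains 82 protons and 208 − 82 = 126 neutrons.
Mass of separated nucleons = 82(1.00783) + 126(1.008665) = 82.64206 + 127.091790 = 209.733850 u
Δm = 209.733850 − 207.976652 = 1.757198 u
E_B = 1.757198 × 931.49 = 1636.81 MeV

1640 MeV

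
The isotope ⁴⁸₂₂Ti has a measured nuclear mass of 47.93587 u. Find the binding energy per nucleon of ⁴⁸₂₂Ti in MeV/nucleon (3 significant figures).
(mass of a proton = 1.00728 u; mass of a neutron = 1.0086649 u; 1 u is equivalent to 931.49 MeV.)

Total constituent mass: 22 × 1.00728 + 26 × 1.0086649 = 48.3854474 u
Δm = 48.3854474 − 47.93587 = 0.4495774 u
Converting to energy: 0.4495774 u × 931.49 MeV/u = 418.777 MeV
Per nucleon: 418.777 / 48 = 8.7245 MeV

8.72 MeV/nucleon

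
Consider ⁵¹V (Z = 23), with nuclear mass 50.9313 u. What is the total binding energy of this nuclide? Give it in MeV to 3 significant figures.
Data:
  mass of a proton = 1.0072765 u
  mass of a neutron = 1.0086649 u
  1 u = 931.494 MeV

446 MeV

The nucleus contains 23 protons and 51 − 23 = 28 neutrons.
Total constituent mass: 23 × 1.0072765 + 28 × 1.0086649 = 51.4099767 u
Δm = 51.4099767 − 50.9313 = 0.4786767 u
Binding energy = Δm·c² = 0.4786767 × 931.494 MeV/u = 445.884 MeV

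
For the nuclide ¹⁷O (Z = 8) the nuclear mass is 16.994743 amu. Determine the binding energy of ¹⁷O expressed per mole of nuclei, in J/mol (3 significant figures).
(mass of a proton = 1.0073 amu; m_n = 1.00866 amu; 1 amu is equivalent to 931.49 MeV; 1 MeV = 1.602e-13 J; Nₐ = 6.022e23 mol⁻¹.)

1.27e+13 J/mol

The nucleus contains 8 protons and 17 − 8 = 9 neutrons.
Mass of separated nucleons = 8(1.0073) + 9(1.00866) = 8.0584 + 9.07794 = 17.13634 amu
Mass defect Δm = 17.13634 − 16.994743 = 0.141597 amu
Binding energy = Δm·c² = 0.141597 × 931.49 MeV/amu = 131.896 MeV
Per nucleus in joules: 131.896 MeV × 1.602e-13 J/MeV = 2.1130e-11 J
Per mole: 2.1130e-11 J × 6.022e23 mol⁻¹ = 1.2724e+13 J/mol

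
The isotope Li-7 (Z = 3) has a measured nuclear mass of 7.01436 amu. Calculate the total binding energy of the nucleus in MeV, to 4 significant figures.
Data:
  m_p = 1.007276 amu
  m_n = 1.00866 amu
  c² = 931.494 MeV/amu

Z = 3, so N = A − Z = 7 − 3 = 4.
Total constituent mass: 3 × 1.007276 + 4 × 1.00866 = 7.056468 amu
Mass defect Δm = 7.056468 − 7.01436 = 0.042108 amu
Binding energy = Δm·c² = 0.042108 × 931.494 MeV/amu = 39.2233 MeV

39.22 MeV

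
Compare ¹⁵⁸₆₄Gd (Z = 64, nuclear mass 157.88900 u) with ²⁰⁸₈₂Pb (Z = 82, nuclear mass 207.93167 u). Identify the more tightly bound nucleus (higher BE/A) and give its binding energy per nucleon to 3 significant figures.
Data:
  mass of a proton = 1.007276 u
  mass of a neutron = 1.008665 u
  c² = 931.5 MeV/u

¹⁵⁸₆₄Gd: Σm = 64(1.007276) + 94(1.008665) = 159.280174 u; Δm = 1.391174 u; E_B = 1295.9 MeV; E_B/A = 8.202 MeV
²⁰⁸₈₂Pb: Σm = 82(1.007276) + 126(1.008665) = 209.688422 u; Δm = 1.756752 u; E_B = 1636.4 MeV; E_B/A = 7.867 MeV
¹⁵⁸₆₄Gd has the higher binding energy per nucleon, so it is the more tightly bound nucleus.

¹⁵⁸₆₄Gd; 8.20 MeV/nucleon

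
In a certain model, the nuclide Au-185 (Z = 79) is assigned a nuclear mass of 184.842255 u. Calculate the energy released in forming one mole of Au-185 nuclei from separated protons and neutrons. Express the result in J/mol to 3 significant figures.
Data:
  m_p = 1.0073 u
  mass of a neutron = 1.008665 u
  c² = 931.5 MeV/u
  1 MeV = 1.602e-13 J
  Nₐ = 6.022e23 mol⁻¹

1.49e+14 J/mol

Z = 79, so N = A − Z = 185 − 79 = 106.
Mass of separated nucleons = 79(1.0073) + 106(1.008665) = 79.5767 + 106.918490 = 186.495190 u
Δm = 186.495190 − 184.842255 = 1.652935 u
Binding energy = Δm·c² = 1.652935 × 931.5 MeV/u = 1539.71 MeV
Per nucleus in joules: 1539.71 MeV × 1.602e-13 J/MeV = 2.4666e-10 J
Per mole: 2.4666e-10 J × 6.022e23 mol⁻¹ = 1.4854e+14 J/mol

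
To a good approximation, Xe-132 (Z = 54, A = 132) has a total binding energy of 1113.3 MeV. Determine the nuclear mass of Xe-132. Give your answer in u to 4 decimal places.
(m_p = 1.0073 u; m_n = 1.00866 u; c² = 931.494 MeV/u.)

Mass defect = 1113.3 MeV / (931.494 MeV/u) = 1.195177 u
Constituent mass = 54(1.0073) + 78(1.00866) = 133.06968 u
Nuclear mass = 133.06968 − 1.195177 = 131.874503 u ≈ 131.8745 u (to 4 decimal places)

131.8745 u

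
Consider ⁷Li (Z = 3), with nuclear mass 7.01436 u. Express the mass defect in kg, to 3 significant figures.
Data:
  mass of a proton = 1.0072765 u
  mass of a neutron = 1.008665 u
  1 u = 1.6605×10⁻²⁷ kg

The nucleus contains 3 protons and 7 − 3 = 4 neutrons.
Mass of separated nucleons = 3(1.0072765) + 4(1.008665) = 3.0218295 + 4.034660 = 7.0564895 u
Mass defect Δm = 7.0564895 − 7.01436 = 0.0421295 u
In SI units: 0.0421295 u × 1.6605×10⁻²⁷ kg/u = 6.9956e-29 kg

7.00e-29 kg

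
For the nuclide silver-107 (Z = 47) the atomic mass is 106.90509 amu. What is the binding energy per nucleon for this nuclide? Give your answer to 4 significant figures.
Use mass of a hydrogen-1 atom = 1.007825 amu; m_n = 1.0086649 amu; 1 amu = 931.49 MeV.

8.554 MeV/nucleon

Mass of separated nucleons = 47(1.007825) + 60(1.0086649) = 47.367775 + 60.5198940 = 107.8876690 amu
The mass defect is 107.8876690 − 106.90509 = 0.9825790 amu.
E_B = 0.9825790 × 931.49 = 915.263 MeV
Per nucleon: 915.263 / 107 = 8.554 MeV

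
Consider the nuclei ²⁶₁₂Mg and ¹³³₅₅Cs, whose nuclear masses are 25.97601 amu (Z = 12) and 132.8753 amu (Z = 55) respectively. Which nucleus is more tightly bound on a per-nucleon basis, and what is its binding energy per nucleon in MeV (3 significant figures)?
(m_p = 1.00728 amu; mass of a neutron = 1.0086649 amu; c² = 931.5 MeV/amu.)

²⁶₁₂Mg: Σm = 12(1.00728) + 14(1.0086649) = 26.2086686 amu; Δm = 0.2326586 amu; E_B = 216.72 MeV; E_B/A = 8.335 MeV
¹³³₅₅Cs: Σm = 55(1.00728) + 78(1.0086649) = 134.0762622 amu; Δm = 1.2009622 amu; E_B = 1118.7 MeV; E_B/A = 8.411 MeV
¹³³₅₅Cs has the higher binding energy per nucleon, so it is the more tightly bound nucleus.

¹³³₅₅Cs; 8.41 MeV/nucleon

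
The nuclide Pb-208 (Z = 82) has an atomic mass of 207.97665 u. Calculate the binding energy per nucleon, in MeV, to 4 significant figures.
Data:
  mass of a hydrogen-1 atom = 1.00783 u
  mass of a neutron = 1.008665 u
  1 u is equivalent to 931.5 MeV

Σm = 82·m(¹H) + 126·m_n = 82.64206 + 127.091790 = 209.733850 u
The mass defect is 209.733850 − 207.97665 = 1.757200 u.
E_B = 1.757200 × 931.5 = 1636.83 MeV
BE/A = 1636.83 MeV / 208 = 7.869 MeV/nucleon

7.869 MeV/nucleon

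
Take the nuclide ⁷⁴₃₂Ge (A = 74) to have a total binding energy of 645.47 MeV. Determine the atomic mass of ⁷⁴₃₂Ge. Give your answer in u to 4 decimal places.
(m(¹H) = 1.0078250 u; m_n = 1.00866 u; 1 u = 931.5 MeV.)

73.9212 u

Mass defect = 645.47 MeV / (931.5 MeV/u) = 0.692936 u
Constituent mass = 32(1.0078250) + 42(1.00866) = 74.6141200 u
Atomic mass = 74.6141200 − 0.692936 = 73.9211840 u ≈ 73.9212 u (to 4 decimal places)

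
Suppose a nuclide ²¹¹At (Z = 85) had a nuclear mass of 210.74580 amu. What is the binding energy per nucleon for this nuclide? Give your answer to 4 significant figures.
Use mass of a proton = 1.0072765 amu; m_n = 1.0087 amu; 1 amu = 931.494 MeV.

8.692 MeV/nucleon

The nucleus contains 85 protons and 211 − 85 = 126 neutrons.
Mass of separated nucleons = 85(1.0072765) + 126(1.0087) = 85.6185025 + 127.0962 = 212.7147025 amu
The mass defect is 212.7147025 − 210.74580 = 1.9689025 amu.
Binding energy = Δm·c² = 1.9689025 × 931.494 MeV/amu = 1834.02 MeV
BE/A = 1834.02 MeV / 211 = 8.692 MeV/nucleon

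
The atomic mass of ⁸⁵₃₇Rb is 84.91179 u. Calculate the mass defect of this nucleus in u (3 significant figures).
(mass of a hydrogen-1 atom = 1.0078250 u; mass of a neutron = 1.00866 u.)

0.793 u

Mass of separated nucleons = 37(1.0078250) + 48(1.00866) = 37.2895250 + 48.41568 = 85.7052050 u
Mass defect Δm = 85.7052050 − 84.91179 = 0.7934150 u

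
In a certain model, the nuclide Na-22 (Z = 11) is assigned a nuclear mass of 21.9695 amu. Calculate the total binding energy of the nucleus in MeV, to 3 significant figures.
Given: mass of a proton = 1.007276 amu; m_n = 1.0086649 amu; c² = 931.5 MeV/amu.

The nucleus contains 11 protons and 22 − 11 = 11 neutrons.
Σm = 11·m_p + 11·m_n = 11.080036 + 11.0953139 = 22.1753499 amu
Δm = 22.1753499 − 21.9695 = 0.2058499 amu
E_B = 0.2058499 × 931.5 = 191.749 MeV

192 MeV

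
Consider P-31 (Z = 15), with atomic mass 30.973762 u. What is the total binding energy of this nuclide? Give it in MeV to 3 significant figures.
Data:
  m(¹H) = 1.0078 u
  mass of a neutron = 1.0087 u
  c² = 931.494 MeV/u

263 MeV

Mass of separated nucleons = 15(1.0078) + 16(1.0087) = 15.1170 + 16.1392 = 31.2562 u
Mass defect Δm = 31.2562 − 30.973762 = 0.282438 u
E_B = 0.282438 × 931.494 = 263.089 MeV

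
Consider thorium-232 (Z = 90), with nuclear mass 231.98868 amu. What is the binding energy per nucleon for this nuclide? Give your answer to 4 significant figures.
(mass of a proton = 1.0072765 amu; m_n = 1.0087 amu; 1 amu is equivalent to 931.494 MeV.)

7.635 MeV/nucleon

Z = 90, so N = A − Z = 232 − 90 = 142.
Σm = 90·m_p + 142·m_n = 90.6548850 + 143.2354 = 233.8902850 amu
Mass defect Δm = 233.8902850 − 231.98868 = 1.9016050 amu
Converting to energy: 1.9016050 amu × 931.494 MeV/amu = 1771.33 MeV
BE/A = 1771.33 MeV / 232 = 7.635 MeV/nucleon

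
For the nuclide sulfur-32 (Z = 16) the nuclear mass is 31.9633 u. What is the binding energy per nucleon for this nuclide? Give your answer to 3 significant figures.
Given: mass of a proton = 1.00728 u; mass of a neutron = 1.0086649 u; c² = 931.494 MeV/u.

With 16 protons and 16 neutrons (A = 32):
Total constituent mass: 16 × 1.00728 + 16 × 1.0086649 = 32.2551184 u
The mass defect is 32.2551184 − 31.9633 = 0.2918184 u.
Binding energy = Δm·c² = 0.2918184 × 931.494 MeV/u = 271.827 MeV
BE/A = 271.827 MeV / 32 = 8.4946 MeV/nucleon

8.49 MeV/nucleon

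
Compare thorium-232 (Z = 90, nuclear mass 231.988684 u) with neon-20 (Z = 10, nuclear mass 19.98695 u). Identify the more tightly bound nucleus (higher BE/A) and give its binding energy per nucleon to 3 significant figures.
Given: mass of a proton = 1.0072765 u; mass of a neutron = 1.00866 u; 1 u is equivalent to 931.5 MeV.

neon-20; 8.03 MeV/nucleon

thorium-232: Σm = 90(1.0072765) + 142(1.00866) = 233.8846050 u; Δm = 1.8959210 u; E_B = 1766.05 MeV; E_B/A = 7.612 MeV
neon-20: Σm = 10(1.0072765) + 10(1.00866) = 20.1593650 u; Δm = 0.1724150 u; E_B = 160.60 MeV; E_B/A = 8.030 MeV
neon-20 has the higher binding energy per nucleon, so it is the more tightly bound nucleus.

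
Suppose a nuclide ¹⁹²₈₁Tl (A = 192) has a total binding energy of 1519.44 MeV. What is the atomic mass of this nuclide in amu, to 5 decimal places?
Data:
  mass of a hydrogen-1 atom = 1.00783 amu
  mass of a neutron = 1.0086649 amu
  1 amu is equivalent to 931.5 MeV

Mass defect = 1519.44 MeV / (931.5 MeV/amu) = 1.6311755 amu
Constituent mass = 81(1.00783) + 111(1.0086649) = 193.5960339 amu
Atomic mass = 193.5960339 − 1.6311755 = 191.9648584 amu ≈ 191.96486 amu (to 5 decimal places)

191.96486 amu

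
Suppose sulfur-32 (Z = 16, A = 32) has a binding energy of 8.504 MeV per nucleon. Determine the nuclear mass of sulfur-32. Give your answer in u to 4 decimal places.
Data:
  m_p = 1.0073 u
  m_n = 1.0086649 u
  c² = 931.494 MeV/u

31.9633 u

Total binding energy = 32 × 8.504 = 272.128 MeV
Mass defect = 272.128 MeV / (931.494 MeV/u) = 0.292141 u
Constituent mass = 16(1.0073) + 16(1.0086649) = 32.2554384 u
Nuclear mass = 32.2554384 − 0.292141 = 31.9632974 u ≈ 31.9633 u (to 4 decimal places)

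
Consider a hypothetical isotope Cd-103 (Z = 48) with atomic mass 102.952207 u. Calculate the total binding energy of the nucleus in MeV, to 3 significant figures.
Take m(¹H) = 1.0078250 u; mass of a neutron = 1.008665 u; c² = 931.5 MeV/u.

838 MeV

The nucleus contains 48 protons and 103 − 48 = 55 neutrons.
Mass of separated nucleons = 48(1.0078250) + 55(1.008665) = 48.3756000 + 55.476575 = 103.8521750 u
Δm = 103.8521750 − 102.952207 = 0.8999680 u
E_B = 0.8999680 × 931.5 = 838.320 MeV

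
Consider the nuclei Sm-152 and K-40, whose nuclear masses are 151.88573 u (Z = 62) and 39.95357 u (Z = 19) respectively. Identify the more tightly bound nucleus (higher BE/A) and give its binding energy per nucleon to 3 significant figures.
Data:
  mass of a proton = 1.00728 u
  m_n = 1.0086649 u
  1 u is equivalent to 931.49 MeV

Sm-152: Σm = 62(1.00728) + 90(1.0086649) = 153.2312010 u; Δm = 1.3454710 u; E_B = 1253.3 MeV; E_B/A = 8.245 MeV
K-40: Σm = 19(1.00728) + 21(1.0086649) = 40.3202829 u; Δm = 0.3667129 u; E_B = 341.59 MeV; E_B/A = 8.540 MeV
K-40 has the higher binding energy per nucleon, so it is the more tightly bound nucleus.

K-40; 8.54 MeV/nucleon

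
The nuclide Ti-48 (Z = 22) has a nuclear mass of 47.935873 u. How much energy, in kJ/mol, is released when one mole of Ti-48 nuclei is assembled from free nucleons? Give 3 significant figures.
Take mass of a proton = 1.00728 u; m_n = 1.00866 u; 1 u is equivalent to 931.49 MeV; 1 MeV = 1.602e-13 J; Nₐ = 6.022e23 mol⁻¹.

Z = 22, so N = A − Z = 48 − 22 = 26.
Σm = 22·m_p + 26·m_n = 22.16016 + 26.22516 = 48.38532 u
Δm = 48.38532 − 47.935873 = 0.449447 u
E_B = 0.449447 × 931.49 = 418.655 MeV
Per nucleus in joules: 418.655 MeV × 1.602e-13 J/MeV = 6.7069e-11 J
Per mole: 6.7069e-11 J × 6.022e23 mol⁻¹ = 4.0389e+13 J/mol

4.04e+10 kJ/mol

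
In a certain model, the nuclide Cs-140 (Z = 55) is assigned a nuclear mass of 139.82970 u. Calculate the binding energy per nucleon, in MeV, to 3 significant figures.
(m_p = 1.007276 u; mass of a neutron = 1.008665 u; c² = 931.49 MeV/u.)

8.70 MeV/nucleon

Mass of separated nucleons = 55(1.007276) + 85(1.008665) = 55.400180 + 85.736525 = 141.136705 u
Mass defect Δm = 141.136705 − 139.82970 = 1.307005 u
Converting to energy: 1.307005 u × 931.49 MeV/u = 1217.46 MeV
Per nucleon: 1217.46 / 140 = 8.696 MeV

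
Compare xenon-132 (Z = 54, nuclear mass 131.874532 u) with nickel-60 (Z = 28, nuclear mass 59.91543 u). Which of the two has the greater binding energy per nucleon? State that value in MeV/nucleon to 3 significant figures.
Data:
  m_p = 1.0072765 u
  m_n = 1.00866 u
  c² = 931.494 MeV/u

xenon-132: Σm = 54(1.0072765) + 78(1.00866) = 133.0684110 u; Δm = 1.1938790 u; E_B = 1112.09 MeV; E_B/A = 8.4249 MeV
nickel-60: Σm = 28(1.0072765) + 32(1.00866) = 60.4808620 u; Δm = 0.5654320 u; E_B = 526.70 MeV; E_B/A = 8.778 MeV
nickel-60 has the higher binding energy per nucleon, so it is the more tightly bound nucleus.

nickel-60; 8.78 MeV/nucleon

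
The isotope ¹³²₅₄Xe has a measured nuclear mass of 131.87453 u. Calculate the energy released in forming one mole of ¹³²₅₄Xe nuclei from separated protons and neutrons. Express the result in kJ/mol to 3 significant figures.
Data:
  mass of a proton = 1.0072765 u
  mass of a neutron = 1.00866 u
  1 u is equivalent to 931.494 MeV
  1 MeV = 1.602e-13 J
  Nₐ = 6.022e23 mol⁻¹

1.07e+11 kJ/mol

Mass of separated nucleons = 54(1.0072765) + 78(1.00866) = 54.3929310 + 78.67548 = 133.0684110 u
The mass defect is 133.0684110 − 131.87453 = 1.1938810 u.
E_B = 1.1938810 × 931.494 = 1112.09 MeV
Per nucleus in joules: 1112.09 MeV × 1.602e-13 J/MeV = 1.7816e-10 J
Per mole: 1.7816e-10 J × 6.022e23 mol⁻¹ = 1.0729e+14 J/mol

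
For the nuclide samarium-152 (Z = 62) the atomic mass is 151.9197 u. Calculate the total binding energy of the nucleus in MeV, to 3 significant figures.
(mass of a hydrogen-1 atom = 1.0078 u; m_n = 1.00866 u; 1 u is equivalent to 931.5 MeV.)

1250 MeV

Z = 62, so N = A − Z = 152 − 62 = 90.
Mass of separated nucleons = 62(1.0078) + 90(1.00866) = 62.4836 + 90.77940 = 153.26300 u
The mass defect is 153.26300 − 151.9197 = 1.34330 u.
Binding energy = Δm·c² = 1.34330 × 931.5 MeV/u = 1251.28 MeV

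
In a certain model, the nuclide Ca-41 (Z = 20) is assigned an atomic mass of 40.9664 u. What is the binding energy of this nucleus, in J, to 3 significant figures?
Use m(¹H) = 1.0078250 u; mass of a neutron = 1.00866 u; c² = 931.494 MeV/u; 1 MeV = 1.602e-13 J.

With 20 protons and 21 neutrons (A = 41):
Mass of separated nucleons = 20(1.0078250) + 21(1.00866) = 20.1565000 + 21.18186 = 41.3383600 u
The mass defect is 41.3383600 − 40.9664 = 0.3719600 u.
Converting to energy: 0.3719600 u × 931.494 MeV/u = 346.479 MeV
In joules: 346.479 MeV × 1.602e-13 J/MeV = 5.5506e-11 J

5.55e-11 J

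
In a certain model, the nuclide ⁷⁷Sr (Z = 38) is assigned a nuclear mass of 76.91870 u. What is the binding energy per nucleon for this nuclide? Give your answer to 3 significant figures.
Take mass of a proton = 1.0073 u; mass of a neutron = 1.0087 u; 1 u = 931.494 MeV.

Z = 38, so N = A − Z = 77 − 38 = 39.
Mass of separated nucleons = 38(1.0073) + 39(1.0087) = 38.2774 + 39.3393 = 77.6167 u
The mass defect is 77.6167 − 76.91870 = 0.69800 u.
E_B = 0.69800 × 931.494 = 650.183 MeV
Per nucleon: 650.183 / 77 = 8.444 MeV

8.44 MeV/nucleon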